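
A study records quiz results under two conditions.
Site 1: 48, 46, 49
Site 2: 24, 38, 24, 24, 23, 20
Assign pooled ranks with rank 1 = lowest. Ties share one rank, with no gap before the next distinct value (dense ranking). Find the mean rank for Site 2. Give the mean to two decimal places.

Sorted (ascending): 20, 23, 24, 24, 24, 38, 46, 48, 49
The 3 values of 24 share dense rank 3.
Remaining distinct values take the next consecutive integers.
Site 2 values → pooled ranks: 24→3, 38→4, 24→3, 24→3, 23→2, 20→1
Mean rank = (3 + 4 + 3 + 3 + 2 + 1) / 6 = 2.67

2.67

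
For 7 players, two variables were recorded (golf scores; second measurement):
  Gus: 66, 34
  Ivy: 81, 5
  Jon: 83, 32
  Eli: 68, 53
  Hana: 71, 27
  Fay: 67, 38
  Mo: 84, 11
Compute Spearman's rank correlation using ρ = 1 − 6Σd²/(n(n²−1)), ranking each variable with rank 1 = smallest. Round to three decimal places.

Ranks of variable 1: 1, 5, 6, 3, 4, 2, 7
Ranks of variable 2: 5, 1, 4, 7, 3, 6, 2
d = r₁ − r₂: -4, 4, 2, -4, 1, -4, 5
d²: 16, 16, 4, 16, 1, 16, 25; Σd² = 94
ρ = 1 − 6·94/(7·48) = 1 − 564/336 = -0.679

-0.679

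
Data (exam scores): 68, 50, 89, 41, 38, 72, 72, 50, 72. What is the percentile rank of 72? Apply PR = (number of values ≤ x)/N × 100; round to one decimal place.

88.9

N = 9.
Strictly below 72: 5. Equal to 72: 3.
PR = 8/9 × 100 = 88.9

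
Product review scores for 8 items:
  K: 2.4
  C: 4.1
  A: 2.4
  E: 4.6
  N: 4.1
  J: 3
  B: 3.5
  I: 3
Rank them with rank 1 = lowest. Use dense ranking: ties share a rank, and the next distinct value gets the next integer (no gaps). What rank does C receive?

4

Sorted (ascending): 2.4, 2.4, 3, 3, 3.5, 4.1, 4.1, 4.6
The 2 values of 2.4 share dense rank 1.
The 2 values of 3 share dense rank 2.
The 2 values of 4.1 share dense rank 4.
Remaining distinct values take the next consecutive integers.
C has value 4.1 → rank 4.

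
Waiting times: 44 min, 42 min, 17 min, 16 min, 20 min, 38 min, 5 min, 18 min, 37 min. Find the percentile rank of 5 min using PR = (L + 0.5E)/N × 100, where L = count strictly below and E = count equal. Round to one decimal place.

N = 9.
Strictly below 5: 0. Equal to 5: 1.
PR = (0 + 0.5·1)/9 × 100 = 5.6

5.6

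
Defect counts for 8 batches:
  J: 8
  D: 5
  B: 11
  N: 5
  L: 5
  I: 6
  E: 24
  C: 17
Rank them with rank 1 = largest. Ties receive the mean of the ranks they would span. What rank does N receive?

Sorted (descending): 24, 17, 11, 8, 6, 5, 5, 5
The 3 values of 5 occupy positions 6–8 → average rank 7.
N has value 5 → rank 7.

7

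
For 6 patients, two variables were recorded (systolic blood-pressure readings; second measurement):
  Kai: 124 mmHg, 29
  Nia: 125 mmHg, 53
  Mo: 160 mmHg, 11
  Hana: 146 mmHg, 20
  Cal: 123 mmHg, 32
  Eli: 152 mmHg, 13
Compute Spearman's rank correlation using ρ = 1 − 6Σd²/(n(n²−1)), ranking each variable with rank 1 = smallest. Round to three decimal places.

Ranks of variable 1: 2, 3, 6, 4, 1, 5
Ranks of variable 2: 4, 6, 1, 3, 5, 2
d = r₁ − r₂: -2, -3, 5, 1, -4, 3
d²: 4, 9, 25, 1, 16, 9; Σd² = 64
ρ = 1 − 6·64/(6·35) = 1 − 384/210 = -0.829

-0.829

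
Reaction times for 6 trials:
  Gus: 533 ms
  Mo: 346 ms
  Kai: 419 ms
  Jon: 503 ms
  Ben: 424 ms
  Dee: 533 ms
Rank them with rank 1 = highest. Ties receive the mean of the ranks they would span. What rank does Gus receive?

Sorted (descending): 533, 533, 503, 424, 419, 346
The 2 values of 533 occupy positions 1–2 → average rank (1+2)/2 = 1.5.
Gus has value 533 ms → rank 1.5.

1.5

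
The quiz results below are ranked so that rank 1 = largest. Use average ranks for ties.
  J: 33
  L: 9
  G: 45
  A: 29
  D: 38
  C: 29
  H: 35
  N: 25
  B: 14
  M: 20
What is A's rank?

5.5

Sorted (descending): 45, 38, 35, 33, 29, 29, 25, 20, 14, 9
The 2 values of 29 occupy positions 5–6 → average rank (5+6)/2 = 5.5.
A has value 29 → rank 5.5.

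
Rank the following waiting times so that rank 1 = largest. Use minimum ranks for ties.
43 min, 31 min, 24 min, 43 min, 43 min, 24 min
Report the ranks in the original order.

1, 4, 5, 1, 1, 5

Sorted (descending): 43, 43, 43, 31, 24, 24
The 3 values of 43 occupy positions 1–3 → each gets rank 1.
The 2 values of 24 occupy positions 5–6 → each gets rank 5.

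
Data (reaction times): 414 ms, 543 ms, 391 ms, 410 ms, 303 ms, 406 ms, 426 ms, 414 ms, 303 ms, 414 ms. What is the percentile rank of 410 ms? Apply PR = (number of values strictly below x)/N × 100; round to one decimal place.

N = 10.
Strictly below 410: 4. Equal to 410: 1.
PR = 4/10 × 100 = 40.0

40.0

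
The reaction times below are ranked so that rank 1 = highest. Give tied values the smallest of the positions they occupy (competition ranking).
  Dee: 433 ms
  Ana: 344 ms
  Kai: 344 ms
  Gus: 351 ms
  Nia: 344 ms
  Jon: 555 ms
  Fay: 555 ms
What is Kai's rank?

5

Sorted (descending): 555, 555, 433, 351, 344, 344, 344
The 2 values of 555 occupy positions 1–2 → each gets rank 1.
The 3 values of 344 occupy positions 5–7 → each gets rank 5.
Kai has value 344 ms → rank 5.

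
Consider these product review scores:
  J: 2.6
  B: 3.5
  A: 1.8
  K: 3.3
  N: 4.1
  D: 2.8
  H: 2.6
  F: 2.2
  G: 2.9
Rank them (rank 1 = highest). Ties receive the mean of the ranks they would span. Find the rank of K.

Sorted (descending): 4.1, 3.5, 3.3, 2.9, 2.8, 2.6, 2.6, 2.2, 1.8
The 2 values of 2.6 occupy positions 6–7 → average rank (6+7)/2 = 6.5.
K has value 3.3 → rank 3.

3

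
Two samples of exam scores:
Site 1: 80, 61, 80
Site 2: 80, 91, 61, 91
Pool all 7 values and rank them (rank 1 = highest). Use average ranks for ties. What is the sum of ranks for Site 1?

Sorted (descending): 91, 91, 80, 80, 80, 61, 61
The 2 values of 91 occupy positions 1–2 → average rank (1+2)/2 = 1.5.
The 3 values of 80 occupy positions 3–5 → average rank 4.
The 2 values of 61 occupy positions 6–7 → average rank (6+7)/2 = 6.5.
Site 1 values → pooled ranks: 80→4, 61→6.5, 80→4
Rank sum = 4 + 6.5 + 4 = 14.5

14.5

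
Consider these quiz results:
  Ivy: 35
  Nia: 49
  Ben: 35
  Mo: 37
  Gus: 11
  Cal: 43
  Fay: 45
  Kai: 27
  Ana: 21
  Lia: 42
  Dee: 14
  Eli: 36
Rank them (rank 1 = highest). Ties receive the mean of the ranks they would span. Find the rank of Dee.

Sorted (descending): 49, 45, 43, 42, 37, 36, 35, 35, 27, 21, 14, 11
The 2 values of 35 occupy positions 7–8 → average rank (7+8)/2 = 7.5.
Dee has value 14 → rank 11.

11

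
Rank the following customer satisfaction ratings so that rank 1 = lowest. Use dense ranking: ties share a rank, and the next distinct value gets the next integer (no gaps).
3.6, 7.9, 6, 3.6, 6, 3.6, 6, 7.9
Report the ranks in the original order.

1, 3, 2, 1, 2, 1, 2, 3

Sorted (ascending): 3.6, 3.6, 3.6, 6, 6, 6, 7.9, 7.9
The 3 values of 3.6 share dense rank 1.
The 3 values of 6 share dense rank 2.
The 2 values of 7.9 share dense rank 3.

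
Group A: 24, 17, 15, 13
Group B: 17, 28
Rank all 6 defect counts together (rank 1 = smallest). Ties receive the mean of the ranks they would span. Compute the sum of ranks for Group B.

9.5

Sorted (ascending): 13, 15, 17, 17, 24, 28
The 2 values of 17 occupy positions 3–4 → average rank (3+4)/2 = 3.5.
Group B values → pooled ranks: 17→3.5, 28→6
Rank sum = 3.5 + 6 = 9.5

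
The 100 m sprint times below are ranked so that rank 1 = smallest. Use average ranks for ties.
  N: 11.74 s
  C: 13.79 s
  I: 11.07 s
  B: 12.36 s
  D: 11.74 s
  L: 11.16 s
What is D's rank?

3.5

Sorted (ascending): 11.07, 11.16, 11.74, 11.74, 12.36, 13.79
The 2 values of 11.74 occupy positions 3–4 → average rank (3+4)/2 = 3.5.
D has value 11.74 s → rank 3.5.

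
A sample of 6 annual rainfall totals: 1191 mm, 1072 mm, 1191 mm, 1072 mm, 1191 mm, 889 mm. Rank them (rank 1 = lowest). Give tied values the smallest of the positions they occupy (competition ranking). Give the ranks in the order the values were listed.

4, 2, 4, 2, 4, 1

Sorted (ascending): 889, 1072, 1072, 1191, 1191, 1191
The 2 values of 1072 occupy positions 2–3 → each gets rank 2.
The 3 values of 1191 occupy positions 4–6 → each gets rank 4.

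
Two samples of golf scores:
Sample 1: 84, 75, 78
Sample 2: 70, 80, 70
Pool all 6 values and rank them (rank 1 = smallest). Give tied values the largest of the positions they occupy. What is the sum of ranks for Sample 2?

Sorted (ascending): 70, 70, 75, 78, 80, 84
The 2 values of 70 occupy positions 1–2 → each gets rank 2.
Sample 2 values → pooled ranks: 70→2, 80→5, 70→2
Rank sum = 2 + 5 + 2 = 9

9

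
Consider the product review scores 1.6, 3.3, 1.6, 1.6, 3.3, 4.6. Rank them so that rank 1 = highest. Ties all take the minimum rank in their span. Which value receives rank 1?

4.6

Sorted (descending): 4.6, 3.3, 3.3, 1.6, 1.6, 1.6
The 2 values of 3.3 occupy positions 2–3 → each gets rank 2.
The 3 values of 1.6 occupy positions 4–6 → each gets rank 4.
Rank 1 → value 4.6.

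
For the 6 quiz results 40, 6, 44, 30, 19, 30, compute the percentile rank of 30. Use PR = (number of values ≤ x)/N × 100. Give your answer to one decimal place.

66.7

N = 6.
Strictly below 30: 2. Equal to 30: 2.
PR = 4/6 × 100 = 66.7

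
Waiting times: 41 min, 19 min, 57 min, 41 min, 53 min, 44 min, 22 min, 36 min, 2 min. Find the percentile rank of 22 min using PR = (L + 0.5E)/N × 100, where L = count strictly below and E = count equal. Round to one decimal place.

N = 9.
Strictly below 22: 2. Equal to 22: 1.
PR = (2 + 0.5·1)/9 × 100 = 27.8

27.8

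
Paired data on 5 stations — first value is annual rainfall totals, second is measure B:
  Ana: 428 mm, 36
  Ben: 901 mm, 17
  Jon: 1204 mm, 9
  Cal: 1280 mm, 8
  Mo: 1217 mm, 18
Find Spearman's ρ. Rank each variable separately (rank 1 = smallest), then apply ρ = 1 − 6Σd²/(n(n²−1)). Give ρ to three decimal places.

-0.700

Ranks of variable 1: 1, 2, 3, 5, 4
Ranks of variable 2: 5, 3, 2, 1, 4
d = r₁ − r₂: -4, -1, 1, 4, 0
d²: 16, 1, 1, 16, 0; Σd² = 34
ρ = 1 − 6·34/(5·24) = 1 − 204/120 = -0.700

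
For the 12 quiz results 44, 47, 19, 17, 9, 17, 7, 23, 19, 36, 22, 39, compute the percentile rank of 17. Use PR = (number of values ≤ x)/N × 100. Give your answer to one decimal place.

N = 12.
Strictly below 17: 2. Equal to 17: 2.
PR = 4/12 × 100 = 33.3

33.3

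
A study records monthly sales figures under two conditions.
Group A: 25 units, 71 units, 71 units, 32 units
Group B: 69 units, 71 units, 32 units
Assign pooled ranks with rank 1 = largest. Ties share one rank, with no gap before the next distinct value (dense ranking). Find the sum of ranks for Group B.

6

Sorted (descending): 71, 71, 71, 69, 32, 32, 25
The 3 values of 71 share dense rank 1.
The 2 values of 32 share dense rank 3.
Remaining distinct values take the next consecutive integers.
Group B values → pooled ranks: 69→2, 71→1, 32→3
Rank sum = 2 + 1 + 3 = 6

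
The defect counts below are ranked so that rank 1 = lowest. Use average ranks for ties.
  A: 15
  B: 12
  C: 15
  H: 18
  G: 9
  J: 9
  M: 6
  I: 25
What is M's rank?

Sorted (ascending): 6, 9, 9, 12, 15, 15, 18, 25
The 2 values of 9 occupy positions 2–3 → average rank (2+3)/2 = 2.5.
The 2 values of 15 occupy positions 5–6 → average rank (5+6)/2 = 5.5.
M has value 6 → rank 1.

1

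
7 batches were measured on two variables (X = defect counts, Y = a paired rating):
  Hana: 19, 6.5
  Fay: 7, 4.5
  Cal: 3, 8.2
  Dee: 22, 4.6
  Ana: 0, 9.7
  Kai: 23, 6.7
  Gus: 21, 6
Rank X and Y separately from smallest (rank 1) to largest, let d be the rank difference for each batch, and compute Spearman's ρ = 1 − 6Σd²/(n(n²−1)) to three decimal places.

-0.429

Ranks of variable 1: 4, 3, 2, 6, 1, 7, 5
Ranks of variable 2: 4, 1, 6, 2, 7, 5, 3
d = r₁ − r₂: 0, 2, -4, 4, -6, 2, 2
d²: 0, 4, 16, 16, 36, 4, 4; Σd² = 80
ρ = 1 − 6·80/(7·48) = 1 − 480/336 = -0.429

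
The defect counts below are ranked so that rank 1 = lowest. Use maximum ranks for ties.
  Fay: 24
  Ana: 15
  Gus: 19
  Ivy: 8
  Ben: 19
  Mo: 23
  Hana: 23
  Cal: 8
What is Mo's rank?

7

Sorted (ascending): 8, 8, 15, 19, 19, 23, 23, 24
The 2 values of 8 occupy positions 1–2 → each gets rank 2.
The 2 values of 19 occupy positions 4–5 → each gets rank 5.
The 2 values of 23 occupy positions 6–7 → each gets rank 7.
Mo has value 23 → rank 7.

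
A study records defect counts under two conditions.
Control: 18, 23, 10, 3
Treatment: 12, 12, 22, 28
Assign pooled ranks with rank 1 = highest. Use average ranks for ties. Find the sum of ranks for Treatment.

Sorted (descending): 28, 23, 22, 18, 12, 12, 10, 3
The 2 values of 12 occupy positions 5–6 → average rank (5+6)/2 = 5.5.
Treatment values → pooled ranks: 12→5.5, 12→5.5, 22→3, 28→1
Rank sum = 5.5 + 5.5 + 3 + 1 = 15

15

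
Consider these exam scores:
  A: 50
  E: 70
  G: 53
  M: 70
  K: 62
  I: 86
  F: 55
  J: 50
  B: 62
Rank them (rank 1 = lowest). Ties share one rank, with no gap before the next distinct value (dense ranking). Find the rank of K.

4

Sorted (ascending): 50, 50, 53, 55, 62, 62, 70, 70, 86
The 2 values of 50 share dense rank 1.
The 2 values of 62 share dense rank 4.
The 2 values of 70 share dense rank 5.
Remaining distinct values take the next consecutive integers.
K has value 62 → rank 4.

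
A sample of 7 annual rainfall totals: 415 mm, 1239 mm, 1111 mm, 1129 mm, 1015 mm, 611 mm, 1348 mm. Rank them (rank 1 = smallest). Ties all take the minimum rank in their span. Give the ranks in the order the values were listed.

1, 6, 4, 5, 3, 2, 7

Sorted (ascending): 415, 611, 1015, 1111, 1129, 1239, 1348
No ties — each value takes its position as its rank.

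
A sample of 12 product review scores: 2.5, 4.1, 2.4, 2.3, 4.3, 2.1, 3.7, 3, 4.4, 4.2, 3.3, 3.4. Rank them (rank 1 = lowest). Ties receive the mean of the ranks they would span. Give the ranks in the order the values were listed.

Sorted (ascending): 2.1, 2.3, 2.4, 2.5, 3, 3.3, 3.4, 3.7, 4.1, 4.2, 4.3, 4.4
No ties — each value takes its position as its rank.

4, 9, 3, 2, 11, 1, 8, 5, 12, 10, 6, 7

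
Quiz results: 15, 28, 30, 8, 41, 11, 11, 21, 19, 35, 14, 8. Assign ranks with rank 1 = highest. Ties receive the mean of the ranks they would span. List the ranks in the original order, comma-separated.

Sorted (descending): 41, 35, 30, 28, 21, 19, 15, 14, 11, 11, 8, 8
The 2 values of 11 occupy positions 9–10 → average rank (9+10)/2 = 9.5.
The 2 values of 8 occupy positions 11–12 → average rank (11+12)/2 = 11.5.

7, 4, 3, 11.5, 1, 9.5, 9.5, 5, 6, 2, 8, 11.5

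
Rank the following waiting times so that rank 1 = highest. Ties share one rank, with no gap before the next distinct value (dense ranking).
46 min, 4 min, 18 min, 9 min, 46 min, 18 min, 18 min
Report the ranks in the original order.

1, 4, 2, 3, 1, 2, 2

Sorted (descending): 46, 46, 18, 18, 18, 9, 4
The 2 values of 46 share dense rank 1.
The 3 values of 18 share dense rank 2.
Remaining distinct values take the next consecutive integers.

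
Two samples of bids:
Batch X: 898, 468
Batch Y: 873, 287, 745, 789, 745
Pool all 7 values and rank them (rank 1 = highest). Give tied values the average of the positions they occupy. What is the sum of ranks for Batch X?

7

Sorted (descending): 898, 873, 789, 745, 745, 468, 287
The 2 values of 745 occupy positions 4–5 → average rank (4+5)/2 = 4.5.
Batch X values → pooled ranks: 898→1, 468→6
Rank sum = 1 + 6 = 7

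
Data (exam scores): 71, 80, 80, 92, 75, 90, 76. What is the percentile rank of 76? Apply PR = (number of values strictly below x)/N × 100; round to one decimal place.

N = 7.
Strictly below 76: 2. Equal to 76: 1.
PR = 2/7 × 100 = 28.6

28.6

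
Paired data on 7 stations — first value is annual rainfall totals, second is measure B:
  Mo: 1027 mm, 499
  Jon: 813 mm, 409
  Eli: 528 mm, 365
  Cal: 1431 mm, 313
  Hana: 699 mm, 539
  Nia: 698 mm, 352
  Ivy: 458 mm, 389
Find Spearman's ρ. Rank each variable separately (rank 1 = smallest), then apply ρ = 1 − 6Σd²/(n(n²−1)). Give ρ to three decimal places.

0.000

Ranks of variable 1: 6, 5, 2, 7, 4, 3, 1
Ranks of variable 2: 6, 5, 3, 1, 7, 2, 4
d = r₁ − r₂: 0, 0, -1, 6, -3, 1, -3
d²: 0, 0, 1, 36, 9, 1, 9; Σd² = 56
ρ = 1 − 6·56/(7·48) = 1 − 336/336 = 0.000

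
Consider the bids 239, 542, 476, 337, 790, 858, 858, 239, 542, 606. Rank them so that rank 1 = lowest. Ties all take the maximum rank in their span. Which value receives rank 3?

Sorted (ascending): 239, 239, 337, 476, 542, 542, 606, 790, 858, 858
The 2 values of 239 occupy positions 1–2 → each gets rank 2.
The 2 values of 542 occupy positions 5–6 → each gets rank 6.
The 2 values of 858 occupy positions 9–10 → each gets rank 10.
Rank 3 → value 337.

337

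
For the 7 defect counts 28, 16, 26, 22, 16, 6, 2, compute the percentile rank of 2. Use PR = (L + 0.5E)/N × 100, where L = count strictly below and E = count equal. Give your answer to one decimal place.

7.1

N = 7.
Strictly below 2: 0. Equal to 2: 1.
PR = (0 + 0.5·1)/7 × 100 = 7.1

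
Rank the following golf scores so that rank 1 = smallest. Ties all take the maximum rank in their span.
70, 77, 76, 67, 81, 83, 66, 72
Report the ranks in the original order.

3, 6, 5, 2, 7, 8, 1, 4

Sorted (ascending): 66, 67, 70, 72, 76, 77, 81, 83
No ties — each value takes its position as its rank.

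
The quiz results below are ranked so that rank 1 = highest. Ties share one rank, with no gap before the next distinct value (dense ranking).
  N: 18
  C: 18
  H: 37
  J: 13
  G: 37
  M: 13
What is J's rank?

3

Sorted (descending): 37, 37, 18, 18, 13, 13
The 2 values of 37 share dense rank 1.
The 2 values of 18 share dense rank 2.
The 2 values of 13 share dense rank 3.
J has value 13 → rank 3.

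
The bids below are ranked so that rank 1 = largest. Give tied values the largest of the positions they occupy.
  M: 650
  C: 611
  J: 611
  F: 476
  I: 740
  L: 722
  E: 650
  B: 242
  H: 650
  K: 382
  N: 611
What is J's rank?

Sorted (descending): 740, 722, 650, 650, 650, 611, 611, 611, 476, 382, 242
The 3 values of 650 occupy positions 3–5 → each gets rank 5.
The 3 values of 611 occupy positions 6–8 → each gets rank 8.
J has value 611 → rank 8.

8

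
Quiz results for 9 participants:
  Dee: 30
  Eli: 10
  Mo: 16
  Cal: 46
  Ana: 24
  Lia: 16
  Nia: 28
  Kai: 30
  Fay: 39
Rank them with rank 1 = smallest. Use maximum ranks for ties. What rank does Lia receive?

3

Sorted (ascending): 10, 16, 16, 24, 28, 30, 30, 39, 46
The 2 values of 16 occupy positions 2–3 → each gets rank 3.
The 2 values of 30 occupy positions 6–7 → each gets rank 7.
Lia has value 16 → rank 3.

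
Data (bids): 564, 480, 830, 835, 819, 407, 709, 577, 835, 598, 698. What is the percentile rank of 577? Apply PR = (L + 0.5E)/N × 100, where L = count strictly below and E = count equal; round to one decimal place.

31.8

N = 11.
Strictly below 577: 3. Equal to 577: 1.
PR = (3 + 0.5·1)/11 × 100 = 31.8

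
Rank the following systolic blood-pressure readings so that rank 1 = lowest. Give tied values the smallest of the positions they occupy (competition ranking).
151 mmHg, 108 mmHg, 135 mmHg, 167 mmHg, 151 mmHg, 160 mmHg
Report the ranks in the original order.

3, 1, 2, 6, 3, 5

Sorted (ascending): 108, 135, 151, 151, 160, 167
The 2 values of 151 occupy positions 3–4 → each gets rank 3.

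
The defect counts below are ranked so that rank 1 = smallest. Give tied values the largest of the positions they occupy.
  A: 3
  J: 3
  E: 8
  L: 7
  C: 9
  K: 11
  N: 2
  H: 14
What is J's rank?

Sorted (ascending): 2, 3, 3, 7, 8, 9, 11, 14
The 2 values of 3 occupy positions 2–3 → each gets rank 3.
J has value 3 → rank 3.

3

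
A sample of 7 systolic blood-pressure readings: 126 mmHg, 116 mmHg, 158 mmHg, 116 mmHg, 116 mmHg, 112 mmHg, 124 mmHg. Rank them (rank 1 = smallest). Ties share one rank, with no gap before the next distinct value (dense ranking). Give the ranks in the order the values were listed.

Sorted (ascending): 112, 116, 116, 116, 124, 126, 158
The 3 values of 116 share dense rank 2.
Remaining distinct values take the next consecutive integers.

4, 2, 5, 2, 2, 1, 3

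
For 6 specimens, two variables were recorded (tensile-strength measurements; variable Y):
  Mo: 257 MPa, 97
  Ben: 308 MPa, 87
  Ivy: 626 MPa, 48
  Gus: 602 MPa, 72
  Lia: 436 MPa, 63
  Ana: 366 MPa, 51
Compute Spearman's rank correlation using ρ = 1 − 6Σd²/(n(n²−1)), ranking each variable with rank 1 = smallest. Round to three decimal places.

Ranks of variable 1: 1, 2, 6, 5, 4, 3
Ranks of variable 2: 6, 5, 1, 4, 3, 2
d = r₁ − r₂: -5, -3, 5, 1, 1, 1
d²: 25, 9, 25, 1, 1, 1; Σd² = 62
ρ = 1 − 6·62/(6·35) = 1 − 372/210 = -0.771

-0.771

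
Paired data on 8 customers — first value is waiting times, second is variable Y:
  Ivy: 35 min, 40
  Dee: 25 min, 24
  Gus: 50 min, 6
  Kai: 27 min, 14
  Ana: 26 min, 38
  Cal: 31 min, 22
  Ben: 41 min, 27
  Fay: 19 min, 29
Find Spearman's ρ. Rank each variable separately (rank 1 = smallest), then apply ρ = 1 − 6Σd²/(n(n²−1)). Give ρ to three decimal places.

Ranks of variable 1: 6, 2, 8, 4, 3, 5, 7, 1
Ranks of variable 2: 8, 4, 1, 2, 7, 3, 5, 6
d = r₁ − r₂: -2, -2, 7, 2, -4, 2, 2, -5
d²: 4, 4, 49, 4, 16, 4, 4, 25; Σd² = 110
ρ = 1 − 6·110/(8·63) = 1 − 660/504 = -0.310

-0.310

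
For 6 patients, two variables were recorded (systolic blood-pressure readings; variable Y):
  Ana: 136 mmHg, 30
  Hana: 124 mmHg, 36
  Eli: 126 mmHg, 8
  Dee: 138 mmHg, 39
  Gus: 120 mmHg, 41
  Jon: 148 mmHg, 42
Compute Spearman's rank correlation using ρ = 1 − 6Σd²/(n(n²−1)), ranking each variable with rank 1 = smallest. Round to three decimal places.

Ranks of variable 1: 4, 2, 3, 5, 1, 6
Ranks of variable 2: 2, 3, 1, 4, 5, 6
d = r₁ − r₂: 2, -1, 2, 1, -4, 0
d²: 4, 1, 4, 1, 16, 0; Σd² = 26
ρ = 1 − 6·26/(6·35) = 1 − 156/210 = 0.257

0.257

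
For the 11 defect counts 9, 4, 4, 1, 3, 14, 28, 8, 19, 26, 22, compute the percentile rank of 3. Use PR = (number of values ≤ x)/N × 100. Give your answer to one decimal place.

18.2

N = 11.
Strictly below 3: 1. Equal to 3: 1.
PR = 2/11 × 100 = 18.2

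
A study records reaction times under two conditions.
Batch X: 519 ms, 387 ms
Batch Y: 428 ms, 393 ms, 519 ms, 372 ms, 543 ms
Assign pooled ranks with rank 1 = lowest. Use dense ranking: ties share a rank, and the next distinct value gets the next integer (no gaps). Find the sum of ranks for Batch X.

Sorted (ascending): 372, 387, 393, 428, 519, 519, 543
The 2 values of 519 share dense rank 5.
Remaining distinct values take the next consecutive integers.
Batch X values → pooled ranks: 519→5, 387→2
Rank sum = 5 + 2 = 7

7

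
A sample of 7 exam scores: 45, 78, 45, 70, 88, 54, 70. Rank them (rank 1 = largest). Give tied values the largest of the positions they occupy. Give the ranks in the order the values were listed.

7, 2, 7, 4, 1, 5, 4

Sorted (descending): 88, 78, 70, 70, 54, 45, 45
The 2 values of 70 occupy positions 3–4 → each gets rank 4.
The 2 values of 45 occupy positions 6–7 → each gets rank 7.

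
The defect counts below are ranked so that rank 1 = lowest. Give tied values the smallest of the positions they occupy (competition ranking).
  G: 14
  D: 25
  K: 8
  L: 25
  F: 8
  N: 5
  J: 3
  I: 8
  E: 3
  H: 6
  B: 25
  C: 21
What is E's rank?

1

Sorted (ascending): 3, 3, 5, 6, 8, 8, 8, 14, 21, 25, 25, 25
The 2 values of 3 occupy positions 1–2 → each gets rank 1.
The 3 values of 8 occupy positions 5–7 → each gets rank 5.
The 3 values of 25 occupy positions 10–12 → each gets rank 10.
E has value 3 → rank 1.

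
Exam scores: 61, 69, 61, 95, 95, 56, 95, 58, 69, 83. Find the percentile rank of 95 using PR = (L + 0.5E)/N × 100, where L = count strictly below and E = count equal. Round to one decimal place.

85.0

N = 10.
Strictly below 95: 7. Equal to 95: 3.
PR = (7 + 0.5·3)/10 × 100 = 85.0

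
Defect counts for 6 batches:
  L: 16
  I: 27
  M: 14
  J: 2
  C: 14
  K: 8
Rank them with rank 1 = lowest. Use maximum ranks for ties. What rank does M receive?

4

Sorted (ascending): 2, 8, 14, 14, 16, 27
The 2 values of 14 occupy positions 3–4 → each gets rank 4.
M has value 14 → rank 4.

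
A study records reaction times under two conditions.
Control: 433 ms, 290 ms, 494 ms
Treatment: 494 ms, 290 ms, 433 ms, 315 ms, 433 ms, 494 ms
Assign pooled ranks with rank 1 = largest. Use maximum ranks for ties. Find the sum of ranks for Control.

Sorted (descending): 494, 494, 494, 433, 433, 433, 315, 290, 290
The 3 values of 494 occupy positions 1–3 → each gets rank 3.
The 3 values of 433 occupy positions 4–6 → each gets rank 6.
The 2 values of 290 occupy positions 8–9 → each gets rank 9.
Control values → pooled ranks: 433→6, 290→9, 494→3
Rank sum = 6 + 9 + 3 = 18

18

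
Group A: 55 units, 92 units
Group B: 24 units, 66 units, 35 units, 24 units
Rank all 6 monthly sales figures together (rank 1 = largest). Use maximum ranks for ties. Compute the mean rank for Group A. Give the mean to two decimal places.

2.00

Sorted (descending): 92, 66, 55, 35, 24, 24
The 2 values of 24 occupy positions 5–6 → each gets rank 6.
Group A values → pooled ranks: 55→3, 92→1
Mean rank = (3 + 1) / 2 = 2.00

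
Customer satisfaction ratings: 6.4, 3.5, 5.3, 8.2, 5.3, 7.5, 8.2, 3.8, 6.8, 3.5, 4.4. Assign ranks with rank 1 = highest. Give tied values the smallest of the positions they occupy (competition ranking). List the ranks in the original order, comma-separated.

Sorted (descending): 8.2, 8.2, 7.5, 6.8, 6.4, 5.3, 5.3, 4.4, 3.8, 3.5, 3.5
The 2 values of 8.2 occupy positions 1–2 → each gets rank 1.
The 2 values of 5.3 occupy positions 6–7 → each gets rank 6.
The 2 values of 3.5 occupy positions 10–11 → each gets rank 10.

5, 10, 6, 1, 6, 3, 1, 9, 4, 10, 8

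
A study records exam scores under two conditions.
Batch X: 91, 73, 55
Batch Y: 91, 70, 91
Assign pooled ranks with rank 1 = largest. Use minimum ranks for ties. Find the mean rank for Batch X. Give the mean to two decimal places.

Sorted (descending): 91, 91, 91, 73, 70, 55
The 3 values of 91 occupy positions 1–3 → each gets rank 1.
Batch X values → pooled ranks: 91→1, 73→4, 55→6
Mean rank = (1 + 4 + 6) / 3 = 3.67

3.67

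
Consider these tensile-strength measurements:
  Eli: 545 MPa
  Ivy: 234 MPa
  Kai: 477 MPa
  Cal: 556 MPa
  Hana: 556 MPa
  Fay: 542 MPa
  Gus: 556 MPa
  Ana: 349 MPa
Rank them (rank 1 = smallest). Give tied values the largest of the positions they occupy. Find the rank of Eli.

5

Sorted (ascending): 234, 349, 477, 542, 545, 556, 556, 556
The 3 values of 556 occupy positions 6–8 → each gets rank 8.
Eli has value 545 MPa → rank 5.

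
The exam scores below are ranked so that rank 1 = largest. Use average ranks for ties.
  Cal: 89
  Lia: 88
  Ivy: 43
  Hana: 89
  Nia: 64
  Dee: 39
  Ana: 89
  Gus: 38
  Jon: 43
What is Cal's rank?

2

Sorted (descending): 89, 89, 89, 88, 64, 43, 43, 39, 38
The 3 values of 89 occupy positions 1–3 → average rank 2.
The 2 values of 43 occupy positions 6–7 → average rank (6+7)/2 = 6.5.
Cal has value 89 → rank 2.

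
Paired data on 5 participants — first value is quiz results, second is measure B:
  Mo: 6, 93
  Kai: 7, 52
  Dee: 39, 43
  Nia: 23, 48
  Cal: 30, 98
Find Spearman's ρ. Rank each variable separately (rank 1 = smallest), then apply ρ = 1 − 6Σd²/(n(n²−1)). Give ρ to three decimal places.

Ranks of variable 1: 1, 2, 5, 3, 4
Ranks of variable 2: 4, 3, 1, 2, 5
d = r₁ − r₂: -3, -1, 4, 1, -1
d²: 9, 1, 16, 1, 1; Σd² = 28
ρ = 1 − 6·28/(5·24) = 1 − 168/120 = -0.400

-0.400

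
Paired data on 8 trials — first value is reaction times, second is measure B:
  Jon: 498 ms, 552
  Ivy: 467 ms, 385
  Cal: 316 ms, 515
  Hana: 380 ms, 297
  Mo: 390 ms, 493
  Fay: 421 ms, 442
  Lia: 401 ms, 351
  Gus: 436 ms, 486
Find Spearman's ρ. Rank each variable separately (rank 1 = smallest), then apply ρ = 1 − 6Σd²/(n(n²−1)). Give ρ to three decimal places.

0.190

Ranks of variable 1: 8, 7, 1, 2, 3, 5, 4, 6
Ranks of variable 2: 8, 3, 7, 1, 6, 4, 2, 5
d = r₁ − r₂: 0, 4, -6, 1, -3, 1, 2, 1
d²: 0, 16, 36, 1, 9, 1, 4, 1; Σd² = 68
ρ = 1 − 6·68/(8·63) = 1 − 408/504 = 0.190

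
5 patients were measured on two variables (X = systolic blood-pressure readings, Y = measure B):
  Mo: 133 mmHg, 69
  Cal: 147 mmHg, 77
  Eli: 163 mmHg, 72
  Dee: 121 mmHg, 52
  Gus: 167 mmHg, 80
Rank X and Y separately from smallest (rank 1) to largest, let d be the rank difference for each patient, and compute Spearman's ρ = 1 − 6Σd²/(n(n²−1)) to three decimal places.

0.900

Ranks of variable 1: 2, 3, 4, 1, 5
Ranks of variable 2: 2, 4, 3, 1, 5
d = r₁ − r₂: 0, -1, 1, 0, 0
d²: 0, 1, 1, 0, 0; Σd² = 2
ρ = 1 − 6·2/(5·24) = 1 − 12/120 = 0.900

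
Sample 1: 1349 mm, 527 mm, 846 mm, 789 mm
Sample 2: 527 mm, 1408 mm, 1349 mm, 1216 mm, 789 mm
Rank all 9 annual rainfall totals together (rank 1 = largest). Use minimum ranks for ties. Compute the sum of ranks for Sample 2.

21

Sorted (descending): 1408, 1349, 1349, 1216, 846, 789, 789, 527, 527
The 2 values of 1349 occupy positions 2–3 → each gets rank 2.
The 2 values of 789 occupy positions 6–7 → each gets rank 6.
The 2 values of 527 occupy positions 8–9 → each gets rank 8.
Sample 2 values → pooled ranks: 527→8, 1408→1, 1349→2, 1216→4, 789→6
Rank sum = 8 + 1 + 2 + 4 + 6 = 21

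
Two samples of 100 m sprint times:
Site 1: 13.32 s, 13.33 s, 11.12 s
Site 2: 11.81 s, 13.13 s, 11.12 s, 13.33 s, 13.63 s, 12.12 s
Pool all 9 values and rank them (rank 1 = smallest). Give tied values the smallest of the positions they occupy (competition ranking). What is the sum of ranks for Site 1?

14

Sorted (ascending): 11.12, 11.12, 11.81, 12.12, 13.13, 13.32, 13.33, 13.33, 13.63
The 2 values of 11.12 occupy positions 1–2 → each gets rank 1.
The 2 values of 13.33 occupy positions 7–8 → each gets rank 7.
Site 1 values → pooled ranks: 13.32→6, 13.33→7, 11.12→1
Rank sum = 6 + 7 + 1 = 14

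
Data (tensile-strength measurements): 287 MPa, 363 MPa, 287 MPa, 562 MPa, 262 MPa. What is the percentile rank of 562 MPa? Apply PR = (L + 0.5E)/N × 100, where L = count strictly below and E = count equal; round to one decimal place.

90.0

N = 5.
Strictly below 562: 4. Equal to 562: 1.
PR = (4 + 0.5·1)/5 × 100 = 90.0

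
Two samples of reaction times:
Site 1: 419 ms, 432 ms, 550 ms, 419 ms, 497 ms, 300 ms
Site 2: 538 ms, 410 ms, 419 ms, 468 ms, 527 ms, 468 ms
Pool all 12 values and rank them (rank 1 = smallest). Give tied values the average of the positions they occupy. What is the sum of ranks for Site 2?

42

Sorted (ascending): 300, 410, 419, 419, 419, 432, 468, 468, 497, 527, 538, 550
The 3 values of 419 occupy positions 3–5 → average rank 4.
The 2 values of 468 occupy positions 7–8 → average rank (7+8)/2 = 7.5.
Site 2 values → pooled ranks: 538→11, 410→2, 419→4, 468→7.5, 527→10, 468→7.5
Rank sum = 11 + 2 + 4 + 7.5 + 10 + 7.5 = 42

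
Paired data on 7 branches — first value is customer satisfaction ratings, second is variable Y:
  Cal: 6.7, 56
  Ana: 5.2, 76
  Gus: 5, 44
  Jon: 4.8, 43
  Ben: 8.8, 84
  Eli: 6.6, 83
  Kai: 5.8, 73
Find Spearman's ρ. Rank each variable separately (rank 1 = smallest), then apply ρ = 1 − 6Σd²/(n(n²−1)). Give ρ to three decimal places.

Ranks of variable 1: 6, 3, 2, 1, 7, 5, 4
Ranks of variable 2: 3, 5, 2, 1, 7, 6, 4
d = r₁ − r₂: 3, -2, 0, 0, 0, -1, 0
d²: 9, 4, 0, 0, 0, 1, 0; Σd² = 14
ρ = 1 − 6·14/(7·48) = 1 − 84/336 = 0.750

0.750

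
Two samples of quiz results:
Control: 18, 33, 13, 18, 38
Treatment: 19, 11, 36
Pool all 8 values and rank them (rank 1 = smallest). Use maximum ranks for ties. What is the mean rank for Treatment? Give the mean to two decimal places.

Sorted (ascending): 11, 13, 18, 18, 19, 33, 36, 38
The 2 values of 18 occupy positions 3–4 → each gets rank 4.
Treatment values → pooled ranks: 19→5, 11→1, 36→7
Mean rank = (5 + 1 + 7) / 3 = 4.33

4.33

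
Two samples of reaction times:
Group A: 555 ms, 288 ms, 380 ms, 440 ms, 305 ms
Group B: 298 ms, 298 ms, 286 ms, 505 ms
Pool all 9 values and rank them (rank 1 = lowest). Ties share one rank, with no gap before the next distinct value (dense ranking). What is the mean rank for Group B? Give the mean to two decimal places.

Sorted (ascending): 286, 288, 298, 298, 305, 380, 440, 505, 555
The 2 values of 298 share dense rank 3.
Remaining distinct values take the next consecutive integers.
Group B values → pooled ranks: 298→3, 298→3, 286→1, 505→7
Mean rank = (3 + 3 + 1 + 7) / 4 = 3.50

3.50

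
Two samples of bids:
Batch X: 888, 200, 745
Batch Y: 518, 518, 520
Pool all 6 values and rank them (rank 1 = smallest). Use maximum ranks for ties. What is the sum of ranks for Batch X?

Sorted (ascending): 200, 518, 518, 520, 745, 888
The 2 values of 518 occupy positions 2–3 → each gets rank 3.
Batch X values → pooled ranks: 888→6, 200→1, 745→5
Rank sum = 6 + 1 + 5 = 12

12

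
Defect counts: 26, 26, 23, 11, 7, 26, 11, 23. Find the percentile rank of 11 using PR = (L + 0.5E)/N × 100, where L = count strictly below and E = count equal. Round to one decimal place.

N = 8.
Strictly below 11: 1. Equal to 11: 2.
PR = (1 + 0.5·2)/8 × 100 = 25.0

25.0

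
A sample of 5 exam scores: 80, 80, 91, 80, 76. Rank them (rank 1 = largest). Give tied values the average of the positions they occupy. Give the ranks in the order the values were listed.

3, 3, 1, 3, 5

Sorted (descending): 91, 80, 80, 80, 76
The 3 values of 80 occupy positions 2–4 → average rank 3.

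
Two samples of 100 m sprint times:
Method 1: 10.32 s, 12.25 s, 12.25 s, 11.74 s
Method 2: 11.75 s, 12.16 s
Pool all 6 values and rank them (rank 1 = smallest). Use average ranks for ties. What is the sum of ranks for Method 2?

7

Sorted (ascending): 10.32, 11.74, 11.75, 12.16, 12.25, 12.25
The 2 values of 12.25 occupy positions 5–6 → average rank (5+6)/2 = 5.5.
Method 2 values → pooled ranks: 11.75→3, 12.16→4
Rank sum = 3 + 4 = 7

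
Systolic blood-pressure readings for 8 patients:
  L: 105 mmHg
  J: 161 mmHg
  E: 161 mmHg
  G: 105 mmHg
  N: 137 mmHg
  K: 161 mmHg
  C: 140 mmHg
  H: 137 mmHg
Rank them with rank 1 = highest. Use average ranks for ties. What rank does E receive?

Sorted (descending): 161, 161, 161, 140, 137, 137, 105, 105
The 3 values of 161 occupy positions 1–3 → average rank 2.
The 2 values of 137 occupy positions 5–6 → average rank (5+6)/2 = 5.5.
The 2 values of 105 occupy positions 7–8 → average rank (7+8)/2 = 7.5.
E has value 161 mmHg → rank 2.

2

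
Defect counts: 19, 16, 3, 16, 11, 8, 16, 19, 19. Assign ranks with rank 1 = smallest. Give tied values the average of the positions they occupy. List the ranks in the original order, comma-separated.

Sorted (ascending): 3, 8, 11, 16, 16, 16, 19, 19, 19
The 3 values of 16 occupy positions 4–6 → average rank 5.
The 3 values of 19 occupy positions 7–9 → average rank 8.

8, 5, 1, 5, 3, 2, 5, 8, 8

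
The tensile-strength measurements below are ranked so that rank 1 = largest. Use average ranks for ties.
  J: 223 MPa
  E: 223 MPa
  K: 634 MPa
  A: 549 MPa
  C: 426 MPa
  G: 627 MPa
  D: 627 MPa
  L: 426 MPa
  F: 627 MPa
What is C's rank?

Sorted (descending): 634, 627, 627, 627, 549, 426, 426, 223, 223
The 3 values of 627 occupy positions 2–4 → average rank 3.
The 2 values of 426 occupy positions 6–7 → average rank (6+7)/2 = 6.5.
The 2 values of 223 occupy positions 8–9 → average rank (8+9)/2 = 8.5.
C has value 426 MPa → rank 6.5.

6.5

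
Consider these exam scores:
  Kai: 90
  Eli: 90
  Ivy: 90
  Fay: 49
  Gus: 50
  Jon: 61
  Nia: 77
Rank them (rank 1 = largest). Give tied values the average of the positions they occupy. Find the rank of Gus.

6

Sorted (descending): 90, 90, 90, 77, 61, 50, 49
The 3 values of 90 occupy positions 1–3 → average rank 2.
Gus has value 50 → rank 6.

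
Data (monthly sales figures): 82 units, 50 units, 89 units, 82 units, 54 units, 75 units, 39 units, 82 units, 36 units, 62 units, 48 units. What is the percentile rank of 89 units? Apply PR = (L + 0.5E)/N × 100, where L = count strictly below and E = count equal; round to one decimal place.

N = 11.
Strictly below 89: 10. Equal to 89: 1.
PR = (10 + 0.5·1)/11 × 100 = 95.5

95.5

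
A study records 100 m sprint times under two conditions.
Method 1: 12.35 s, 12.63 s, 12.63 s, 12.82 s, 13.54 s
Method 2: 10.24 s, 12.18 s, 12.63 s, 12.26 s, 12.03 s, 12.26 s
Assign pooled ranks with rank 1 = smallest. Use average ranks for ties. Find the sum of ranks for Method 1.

43

Sorted (ascending): 10.24, 12.03, 12.18, 12.26, 12.26, 12.35, 12.63, 12.63, 12.63, 12.82, 13.54
The 2 values of 12.26 occupy positions 4–5 → average rank (4+5)/2 = 4.5.
The 3 values of 12.63 occupy positions 7–9 → average rank 8.
Method 1 values → pooled ranks: 12.35→6, 12.63→8, 12.63→8, 12.82→10, 13.54→11
Rank sum = 6 + 8 + 8 + 10 + 11 = 43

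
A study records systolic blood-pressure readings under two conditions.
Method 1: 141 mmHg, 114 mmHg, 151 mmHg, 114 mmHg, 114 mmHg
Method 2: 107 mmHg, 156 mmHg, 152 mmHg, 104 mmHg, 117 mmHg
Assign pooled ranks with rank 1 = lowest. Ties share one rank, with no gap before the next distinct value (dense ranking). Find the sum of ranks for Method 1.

20

Sorted (ascending): 104, 107, 114, 114, 114, 117, 141, 151, 152, 156
The 3 values of 114 share dense rank 3.
Remaining distinct values take the next consecutive integers.
Method 1 values → pooled ranks: 141→5, 114→3, 151→6, 114→3, 114→3
Rank sum = 5 + 3 + 6 + 3 + 3 = 20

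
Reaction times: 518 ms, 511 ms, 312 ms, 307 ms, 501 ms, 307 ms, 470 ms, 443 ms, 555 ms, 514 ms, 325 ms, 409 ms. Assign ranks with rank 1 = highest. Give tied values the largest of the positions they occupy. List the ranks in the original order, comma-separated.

2, 4, 10, 12, 5, 12, 6, 7, 1, 3, 9, 8

Sorted (descending): 555, 518, 514, 511, 501, 470, 443, 409, 325, 312, 307, 307
The 2 values of 307 occupy positions 11–12 → each gets rank 12.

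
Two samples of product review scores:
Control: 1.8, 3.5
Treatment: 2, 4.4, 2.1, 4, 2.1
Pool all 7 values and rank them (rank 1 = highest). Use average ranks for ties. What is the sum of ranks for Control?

Sorted (descending): 4.4, 4, 3.5, 2.1, 2.1, 2, 1.8
The 2 values of 2.1 occupy positions 4–5 → average rank (4+5)/2 = 4.5.
Control values → pooled ranks: 1.8→7, 3.5→3
Rank sum = 7 + 3 = 10

10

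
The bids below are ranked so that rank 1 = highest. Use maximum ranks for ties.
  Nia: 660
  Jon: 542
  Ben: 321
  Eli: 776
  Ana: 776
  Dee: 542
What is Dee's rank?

5

Sorted (descending): 776, 776, 660, 542, 542, 321
The 2 values of 776 occupy positions 1–2 → each gets rank 2.
The 2 values of 542 occupy positions 4–5 → each gets rank 5.
Dee has value 542 → rank 5.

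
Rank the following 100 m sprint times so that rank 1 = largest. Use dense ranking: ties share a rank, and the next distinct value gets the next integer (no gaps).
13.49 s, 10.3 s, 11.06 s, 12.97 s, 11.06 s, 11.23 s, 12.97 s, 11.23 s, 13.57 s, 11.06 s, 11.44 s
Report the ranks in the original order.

Sorted (descending): 13.57, 13.49, 12.97, 12.97, 11.44, 11.23, 11.23, 11.06, 11.06, 11.06, 10.3
The 2 values of 12.97 share dense rank 3.
The 2 values of 11.23 share dense rank 5.
The 3 values of 11.06 share dense rank 6.
Remaining distinct values take the next consecutive integers.

2, 7, 6, 3, 6, 5, 3, 5, 1, 6, 4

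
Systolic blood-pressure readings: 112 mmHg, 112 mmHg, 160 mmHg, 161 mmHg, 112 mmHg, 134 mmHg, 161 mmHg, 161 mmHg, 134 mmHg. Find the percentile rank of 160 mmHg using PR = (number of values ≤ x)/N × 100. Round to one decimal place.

66.7

N = 9.
Strictly below 160: 5. Equal to 160: 1.
PR = 6/9 × 100 = 66.7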